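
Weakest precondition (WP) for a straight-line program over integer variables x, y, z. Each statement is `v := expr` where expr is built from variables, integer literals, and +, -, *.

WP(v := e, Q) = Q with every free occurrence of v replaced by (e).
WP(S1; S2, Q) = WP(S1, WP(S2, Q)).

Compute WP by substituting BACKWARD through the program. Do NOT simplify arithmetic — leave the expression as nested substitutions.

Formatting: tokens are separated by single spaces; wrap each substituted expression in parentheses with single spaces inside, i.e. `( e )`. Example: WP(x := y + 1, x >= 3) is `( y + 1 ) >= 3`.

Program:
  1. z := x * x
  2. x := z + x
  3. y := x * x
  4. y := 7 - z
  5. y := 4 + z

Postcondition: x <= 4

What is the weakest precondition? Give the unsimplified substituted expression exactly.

Answer: ( ( x * x ) + x ) <= 4

Derivation:
post: x <= 4
stmt 5: y := 4 + z  -- replace 0 occurrence(s) of y with (4 + z)
  => x <= 4
stmt 4: y := 7 - z  -- replace 0 occurrence(s) of y with (7 - z)
  => x <= 4
stmt 3: y := x * x  -- replace 0 occurrence(s) of y with (x * x)
  => x <= 4
stmt 2: x := z + x  -- replace 1 occurrence(s) of x with (z + x)
  => ( z + x ) <= 4
stmt 1: z := x * x  -- replace 1 occurrence(s) of z with (x * x)
  => ( ( x * x ) + x ) <= 4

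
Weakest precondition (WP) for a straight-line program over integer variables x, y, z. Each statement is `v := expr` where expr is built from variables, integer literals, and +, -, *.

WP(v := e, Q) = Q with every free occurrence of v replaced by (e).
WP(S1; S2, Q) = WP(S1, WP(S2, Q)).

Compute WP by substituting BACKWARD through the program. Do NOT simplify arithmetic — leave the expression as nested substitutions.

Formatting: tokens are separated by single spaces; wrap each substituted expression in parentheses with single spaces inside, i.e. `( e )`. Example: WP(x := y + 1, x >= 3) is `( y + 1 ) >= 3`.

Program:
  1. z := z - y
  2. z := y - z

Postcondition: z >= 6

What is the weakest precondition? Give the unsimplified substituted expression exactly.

post: z >= 6
stmt 2: z := y - z  -- replace 1 occurrence(s) of z with (y - z)
  => ( y - z ) >= 6
stmt 1: z := z - y  -- replace 1 occurrence(s) of z with (z - y)
  => ( y - ( z - y ) ) >= 6

Answer: ( y - ( z - y ) ) >= 6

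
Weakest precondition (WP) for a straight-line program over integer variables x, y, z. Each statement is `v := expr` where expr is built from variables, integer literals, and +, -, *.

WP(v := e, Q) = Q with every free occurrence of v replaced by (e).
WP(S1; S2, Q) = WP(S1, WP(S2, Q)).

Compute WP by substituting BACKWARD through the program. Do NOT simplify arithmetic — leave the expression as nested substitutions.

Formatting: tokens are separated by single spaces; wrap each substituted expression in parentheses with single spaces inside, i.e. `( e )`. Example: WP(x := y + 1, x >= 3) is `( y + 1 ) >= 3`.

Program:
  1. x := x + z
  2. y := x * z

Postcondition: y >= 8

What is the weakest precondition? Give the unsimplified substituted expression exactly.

post: y >= 8
stmt 2: y := x * z  -- replace 1 occurrence(s) of y with (x * z)
  => ( x * z ) >= 8
stmt 1: x := x + z  -- replace 1 occurrence(s) of x with (x + z)
  => ( ( x + z ) * z ) >= 8

Answer: ( ( x + z ) * z ) >= 8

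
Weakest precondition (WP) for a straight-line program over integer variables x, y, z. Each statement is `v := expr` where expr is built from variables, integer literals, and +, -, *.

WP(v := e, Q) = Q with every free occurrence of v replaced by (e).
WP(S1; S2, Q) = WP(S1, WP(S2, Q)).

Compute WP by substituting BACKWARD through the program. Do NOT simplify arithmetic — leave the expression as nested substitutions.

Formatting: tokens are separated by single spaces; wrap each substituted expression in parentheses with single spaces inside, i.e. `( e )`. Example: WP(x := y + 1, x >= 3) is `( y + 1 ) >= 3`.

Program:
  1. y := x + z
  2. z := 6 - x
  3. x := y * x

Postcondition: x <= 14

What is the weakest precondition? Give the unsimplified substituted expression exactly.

Answer: ( ( x + z ) * x ) <= 14

Derivation:
post: x <= 14
stmt 3: x := y * x  -- replace 1 occurrence(s) of x with (y * x)
  => ( y * x ) <= 14
stmt 2: z := 6 - x  -- replace 0 occurrence(s) of z with (6 - x)
  => ( y * x ) <= 14
stmt 1: y := x + z  -- replace 1 occurrence(s) of y with (x + z)
  => ( ( x + z ) * x ) <= 14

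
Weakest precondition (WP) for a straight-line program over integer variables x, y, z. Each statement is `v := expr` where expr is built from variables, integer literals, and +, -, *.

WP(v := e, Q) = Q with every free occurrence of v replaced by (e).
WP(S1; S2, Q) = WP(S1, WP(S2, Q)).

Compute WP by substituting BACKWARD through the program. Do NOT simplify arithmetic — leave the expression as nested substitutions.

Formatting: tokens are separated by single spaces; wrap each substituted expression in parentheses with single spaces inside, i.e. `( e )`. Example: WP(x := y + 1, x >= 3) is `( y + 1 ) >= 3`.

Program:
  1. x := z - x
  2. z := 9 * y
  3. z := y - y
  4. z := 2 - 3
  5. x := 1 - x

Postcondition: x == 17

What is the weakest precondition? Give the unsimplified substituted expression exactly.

post: x == 17
stmt 5: x := 1 - x  -- replace 1 occurrence(s) of x with (1 - x)
  => ( 1 - x ) == 17
stmt 4: z := 2 - 3  -- replace 0 occurrence(s) of z with (2 - 3)
  => ( 1 - x ) == 17
stmt 3: z := y - y  -- replace 0 occurrence(s) of z with (y - y)
  => ( 1 - x ) == 17
stmt 2: z := 9 * y  -- replace 0 occurrence(s) of z with (9 * y)
  => ( 1 - x ) == 17
stmt 1: x := z - x  -- replace 1 occurrence(s) of x with (z - x)
  => ( 1 - ( z - x ) ) == 17

Answer: ( 1 - ( z - x ) ) == 17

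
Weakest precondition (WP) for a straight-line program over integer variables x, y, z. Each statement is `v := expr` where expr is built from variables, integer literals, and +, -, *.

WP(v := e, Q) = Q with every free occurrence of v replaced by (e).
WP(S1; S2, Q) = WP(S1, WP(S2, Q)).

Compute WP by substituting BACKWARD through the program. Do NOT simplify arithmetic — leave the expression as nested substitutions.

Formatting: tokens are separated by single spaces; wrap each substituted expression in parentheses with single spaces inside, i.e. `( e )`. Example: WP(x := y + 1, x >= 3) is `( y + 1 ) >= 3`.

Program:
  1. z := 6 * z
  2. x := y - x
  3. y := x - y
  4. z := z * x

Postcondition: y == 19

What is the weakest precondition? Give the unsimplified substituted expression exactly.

Answer: ( ( y - x ) - y ) == 19

Derivation:
post: y == 19
stmt 4: z := z * x  -- replace 0 occurrence(s) of z with (z * x)
  => y == 19
stmt 3: y := x - y  -- replace 1 occurrence(s) of y with (x - y)
  => ( x - y ) == 19
stmt 2: x := y - x  -- replace 1 occurrence(s) of x with (y - x)
  => ( ( y - x ) - y ) == 19
stmt 1: z := 6 * z  -- replace 0 occurrence(s) of z with (6 * z)
  => ( ( y - x ) - y ) == 19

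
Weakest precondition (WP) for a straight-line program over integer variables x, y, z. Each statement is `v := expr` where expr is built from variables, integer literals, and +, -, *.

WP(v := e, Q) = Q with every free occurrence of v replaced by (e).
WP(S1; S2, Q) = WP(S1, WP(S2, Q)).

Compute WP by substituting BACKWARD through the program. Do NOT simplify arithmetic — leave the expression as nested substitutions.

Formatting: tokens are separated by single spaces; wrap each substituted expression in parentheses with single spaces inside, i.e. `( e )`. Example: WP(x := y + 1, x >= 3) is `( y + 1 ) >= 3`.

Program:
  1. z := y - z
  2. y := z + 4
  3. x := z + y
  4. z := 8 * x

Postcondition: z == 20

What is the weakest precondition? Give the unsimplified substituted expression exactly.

Answer: ( 8 * ( ( y - z ) + ( ( y - z ) + 4 ) ) ) == 20

Derivation:
post: z == 20
stmt 4: z := 8 * x  -- replace 1 occurrence(s) of z with (8 * x)
  => ( 8 * x ) == 20
stmt 3: x := z + y  -- replace 1 occurrence(s) of x with (z + y)
  => ( 8 * ( z + y ) ) == 20
stmt 2: y := z + 4  -- replace 1 occurrence(s) of y with (z + 4)
  => ( 8 * ( z + ( z + 4 ) ) ) == 20
stmt 1: z := y - z  -- replace 2 occurrence(s) of z with (y - z)
  => ( 8 * ( ( y - z ) + ( ( y - z ) + 4 ) ) ) == 20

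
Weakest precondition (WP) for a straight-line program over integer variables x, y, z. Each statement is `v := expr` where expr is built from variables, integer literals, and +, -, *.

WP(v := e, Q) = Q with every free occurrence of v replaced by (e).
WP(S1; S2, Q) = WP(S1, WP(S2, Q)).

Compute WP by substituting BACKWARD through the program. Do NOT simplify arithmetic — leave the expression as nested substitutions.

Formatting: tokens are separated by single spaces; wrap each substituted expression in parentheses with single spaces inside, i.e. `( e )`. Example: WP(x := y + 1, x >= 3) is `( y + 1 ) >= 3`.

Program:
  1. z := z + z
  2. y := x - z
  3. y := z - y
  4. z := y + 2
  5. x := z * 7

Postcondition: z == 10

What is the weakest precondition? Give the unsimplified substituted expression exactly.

post: z == 10
stmt 5: x := z * 7  -- replace 0 occurrence(s) of x with (z * 7)
  => z == 10
stmt 4: z := y + 2  -- replace 1 occurrence(s) of z with (y + 2)
  => ( y + 2 ) == 10
stmt 3: y := z - y  -- replace 1 occurrence(s) of y with (z - y)
  => ( ( z - y ) + 2 ) == 10
stmt 2: y := x - z  -- replace 1 occurrence(s) of y with (x - z)
  => ( ( z - ( x - z ) ) + 2 ) == 10
stmt 1: z := z + z  -- replace 2 occurrence(s) of z with (z + z)
  => ( ( ( z + z ) - ( x - ( z + z ) ) ) + 2 ) == 10

Answer: ( ( ( z + z ) - ( x - ( z + z ) ) ) + 2 ) == 10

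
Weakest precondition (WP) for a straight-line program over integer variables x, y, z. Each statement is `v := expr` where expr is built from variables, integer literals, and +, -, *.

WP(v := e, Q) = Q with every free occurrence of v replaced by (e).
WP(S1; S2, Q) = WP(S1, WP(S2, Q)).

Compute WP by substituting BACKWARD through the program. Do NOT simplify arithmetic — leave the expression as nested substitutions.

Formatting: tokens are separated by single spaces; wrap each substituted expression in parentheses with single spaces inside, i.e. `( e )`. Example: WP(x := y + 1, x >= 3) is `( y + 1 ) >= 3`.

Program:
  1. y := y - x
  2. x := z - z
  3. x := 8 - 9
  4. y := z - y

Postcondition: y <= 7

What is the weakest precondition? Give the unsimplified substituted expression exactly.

post: y <= 7
stmt 4: y := z - y  -- replace 1 occurrence(s) of y with (z - y)
  => ( z - y ) <= 7
stmt 3: x := 8 - 9  -- replace 0 occurrence(s) of x with (8 - 9)
  => ( z - y ) <= 7
stmt 2: x := z - z  -- replace 0 occurrence(s) of x with (z - z)
  => ( z - y ) <= 7
stmt 1: y := y - x  -- replace 1 occurrence(s) of y with (y - x)
  => ( z - ( y - x ) ) <= 7

Answer: ( z - ( y - x ) ) <= 7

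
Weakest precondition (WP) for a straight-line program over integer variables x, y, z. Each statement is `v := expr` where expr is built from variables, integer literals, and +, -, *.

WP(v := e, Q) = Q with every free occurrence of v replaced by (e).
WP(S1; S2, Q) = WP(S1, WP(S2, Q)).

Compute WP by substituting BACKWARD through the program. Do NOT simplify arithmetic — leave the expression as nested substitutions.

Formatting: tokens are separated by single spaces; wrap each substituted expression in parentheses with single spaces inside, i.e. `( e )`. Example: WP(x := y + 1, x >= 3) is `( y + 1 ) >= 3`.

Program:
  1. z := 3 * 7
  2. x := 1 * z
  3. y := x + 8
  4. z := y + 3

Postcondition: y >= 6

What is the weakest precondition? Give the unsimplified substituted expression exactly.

Answer: ( ( 1 * ( 3 * 7 ) ) + 8 ) >= 6

Derivation:
post: y >= 6
stmt 4: z := y + 3  -- replace 0 occurrence(s) of z with (y + 3)
  => y >= 6
stmt 3: y := x + 8  -- replace 1 occurrence(s) of y with (x + 8)
  => ( x + 8 ) >= 6
stmt 2: x := 1 * z  -- replace 1 occurrence(s) of x with (1 * z)
  => ( ( 1 * z ) + 8 ) >= 6
stmt 1: z := 3 * 7  -- replace 1 occurrence(s) of z with (3 * 7)
  => ( ( 1 * ( 3 * 7 ) ) + 8 ) >= 6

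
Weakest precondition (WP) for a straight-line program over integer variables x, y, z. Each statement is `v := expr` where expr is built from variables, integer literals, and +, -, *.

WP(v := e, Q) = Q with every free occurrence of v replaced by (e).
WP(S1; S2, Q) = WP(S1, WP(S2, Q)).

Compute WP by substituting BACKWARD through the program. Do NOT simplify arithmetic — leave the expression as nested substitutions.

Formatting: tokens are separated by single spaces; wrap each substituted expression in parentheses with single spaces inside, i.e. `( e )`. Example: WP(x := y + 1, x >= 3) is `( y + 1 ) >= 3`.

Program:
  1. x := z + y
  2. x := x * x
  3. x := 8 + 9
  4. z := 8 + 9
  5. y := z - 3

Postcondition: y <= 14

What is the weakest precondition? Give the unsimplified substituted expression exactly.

Answer: ( ( 8 + 9 ) - 3 ) <= 14

Derivation:
post: y <= 14
stmt 5: y := z - 3  -- replace 1 occurrence(s) of y with (z - 3)
  => ( z - 3 ) <= 14
stmt 4: z := 8 + 9  -- replace 1 occurrence(s) of z with (8 + 9)
  => ( ( 8 + 9 ) - 3 ) <= 14
stmt 3: x := 8 + 9  -- replace 0 occurrence(s) of x with (8 + 9)
  => ( ( 8 + 9 ) - 3 ) <= 14
stmt 2: x := x * x  -- replace 0 occurrence(s) of x with (x * x)
  => ( ( 8 + 9 ) - 3 ) <= 14
stmt 1: x := z + y  -- replace 0 occurrence(s) of x with (z + y)
  => ( ( 8 + 9 ) - 3 ) <= 14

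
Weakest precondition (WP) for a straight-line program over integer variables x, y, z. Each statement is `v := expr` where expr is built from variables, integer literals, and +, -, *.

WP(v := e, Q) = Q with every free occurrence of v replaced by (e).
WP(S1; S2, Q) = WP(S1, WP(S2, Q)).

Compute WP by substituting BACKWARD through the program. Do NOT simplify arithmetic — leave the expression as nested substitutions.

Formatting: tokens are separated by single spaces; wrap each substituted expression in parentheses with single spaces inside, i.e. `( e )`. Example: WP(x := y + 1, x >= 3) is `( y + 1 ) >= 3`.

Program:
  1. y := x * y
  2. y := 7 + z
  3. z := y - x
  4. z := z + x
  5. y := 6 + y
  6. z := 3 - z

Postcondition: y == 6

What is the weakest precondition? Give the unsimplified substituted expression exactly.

post: y == 6
stmt 6: z := 3 - z  -- replace 0 occurrence(s) of z with (3 - z)
  => y == 6
stmt 5: y := 6 + y  -- replace 1 occurrence(s) of y with (6 + y)
  => ( 6 + y ) == 6
stmt 4: z := z + x  -- replace 0 occurrence(s) of z with (z + x)
  => ( 6 + y ) == 6
stmt 3: z := y - x  -- replace 0 occurrence(s) of z with (y - x)
  => ( 6 + y ) == 6
stmt 2: y := 7 + z  -- replace 1 occurrence(s) of y with (7 + z)
  => ( 6 + ( 7 + z ) ) == 6
stmt 1: y := x * y  -- replace 0 occurrence(s) of y with (x * y)
  => ( 6 + ( 7 + z ) ) == 6

Answer: ( 6 + ( 7 + z ) ) == 6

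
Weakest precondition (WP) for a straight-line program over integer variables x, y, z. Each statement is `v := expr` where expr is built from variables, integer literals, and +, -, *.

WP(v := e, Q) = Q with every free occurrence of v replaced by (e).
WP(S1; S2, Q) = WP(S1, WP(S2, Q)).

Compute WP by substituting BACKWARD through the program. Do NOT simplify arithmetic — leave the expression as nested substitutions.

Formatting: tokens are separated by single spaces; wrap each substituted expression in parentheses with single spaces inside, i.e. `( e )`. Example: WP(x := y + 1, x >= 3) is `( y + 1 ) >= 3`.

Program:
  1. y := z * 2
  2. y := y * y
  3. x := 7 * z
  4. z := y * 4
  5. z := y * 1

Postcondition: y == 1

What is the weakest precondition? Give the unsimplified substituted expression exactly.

Answer: ( ( z * 2 ) * ( z * 2 ) ) == 1

Derivation:
post: y == 1
stmt 5: z := y * 1  -- replace 0 occurrence(s) of z with (y * 1)
  => y == 1
stmt 4: z := y * 4  -- replace 0 occurrence(s) of z with (y * 4)
  => y == 1
stmt 3: x := 7 * z  -- replace 0 occurrence(s) of x with (7 * z)
  => y == 1
stmt 2: y := y * y  -- replace 1 occurrence(s) of y with (y * y)
  => ( y * y ) == 1
stmt 1: y := z * 2  -- replace 2 occurrence(s) of y with (z * 2)
  => ( ( z * 2 ) * ( z * 2 ) ) == 1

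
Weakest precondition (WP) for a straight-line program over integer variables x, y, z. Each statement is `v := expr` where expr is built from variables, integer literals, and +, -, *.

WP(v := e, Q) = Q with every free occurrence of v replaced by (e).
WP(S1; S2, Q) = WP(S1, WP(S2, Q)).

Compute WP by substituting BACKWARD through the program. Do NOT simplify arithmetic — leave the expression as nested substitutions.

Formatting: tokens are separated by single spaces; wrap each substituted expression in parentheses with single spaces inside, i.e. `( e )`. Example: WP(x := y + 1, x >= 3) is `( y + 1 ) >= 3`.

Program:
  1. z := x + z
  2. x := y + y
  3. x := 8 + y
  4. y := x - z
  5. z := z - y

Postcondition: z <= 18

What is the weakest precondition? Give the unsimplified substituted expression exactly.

Answer: ( ( x + z ) - ( ( 8 + y ) - ( x + z ) ) ) <= 18

Derivation:
post: z <= 18
stmt 5: z := z - y  -- replace 1 occurrence(s) of z with (z - y)
  => ( z - y ) <= 18
stmt 4: y := x - z  -- replace 1 occurrence(s) of y with (x - z)
  => ( z - ( x - z ) ) <= 18
stmt 3: x := 8 + y  -- replace 1 occurrence(s) of x with (8 + y)
  => ( z - ( ( 8 + y ) - z ) ) <= 18
stmt 2: x := y + y  -- replace 0 occurrence(s) of x with (y + y)
  => ( z - ( ( 8 + y ) - z ) ) <= 18
stmt 1: z := x + z  -- replace 2 occurrence(s) of z with (x + z)
  => ( ( x + z ) - ( ( 8 + y ) - ( x + z ) ) ) <= 18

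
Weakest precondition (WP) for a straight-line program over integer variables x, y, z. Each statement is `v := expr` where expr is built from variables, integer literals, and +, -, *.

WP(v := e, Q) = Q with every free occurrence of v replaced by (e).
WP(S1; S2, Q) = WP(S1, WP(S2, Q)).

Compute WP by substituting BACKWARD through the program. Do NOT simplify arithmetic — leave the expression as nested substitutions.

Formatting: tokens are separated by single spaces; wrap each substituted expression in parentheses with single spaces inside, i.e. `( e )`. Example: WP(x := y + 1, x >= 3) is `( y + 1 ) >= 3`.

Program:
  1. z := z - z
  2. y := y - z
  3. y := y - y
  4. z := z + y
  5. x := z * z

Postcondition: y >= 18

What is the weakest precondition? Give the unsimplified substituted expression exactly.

post: y >= 18
stmt 5: x := z * z  -- replace 0 occurrence(s) of x with (z * z)
  => y >= 18
stmt 4: z := z + y  -- replace 0 occurrence(s) of z with (z + y)
  => y >= 18
stmt 3: y := y - y  -- replace 1 occurrence(s) of y with (y - y)
  => ( y - y ) >= 18
stmt 2: y := y - z  -- replace 2 occurrence(s) of y with (y - z)
  => ( ( y - z ) - ( y - z ) ) >= 18
stmt 1: z := z - z  -- replace 2 occurrence(s) of z with (z - z)
  => ( ( y - ( z - z ) ) - ( y - ( z - z ) ) ) >= 18

Answer: ( ( y - ( z - z ) ) - ( y - ( z - z ) ) ) >= 18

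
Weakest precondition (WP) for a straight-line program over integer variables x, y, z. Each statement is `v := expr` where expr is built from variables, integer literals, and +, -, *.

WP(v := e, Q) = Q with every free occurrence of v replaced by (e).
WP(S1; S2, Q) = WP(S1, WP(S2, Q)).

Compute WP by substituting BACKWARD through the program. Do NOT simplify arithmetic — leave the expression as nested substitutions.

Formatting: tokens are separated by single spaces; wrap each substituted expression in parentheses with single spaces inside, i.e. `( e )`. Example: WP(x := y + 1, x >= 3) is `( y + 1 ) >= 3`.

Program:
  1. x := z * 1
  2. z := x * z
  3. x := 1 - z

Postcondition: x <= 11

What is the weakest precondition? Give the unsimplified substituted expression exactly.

Answer: ( 1 - ( ( z * 1 ) * z ) ) <= 11

Derivation:
post: x <= 11
stmt 3: x := 1 - z  -- replace 1 occurrence(s) of x with (1 - z)
  => ( 1 - z ) <= 11
stmt 2: z := x * z  -- replace 1 occurrence(s) of z with (x * z)
  => ( 1 - ( x * z ) ) <= 11
stmt 1: x := z * 1  -- replace 1 occurrence(s) of x with (z * 1)
  => ( 1 - ( ( z * 1 ) * z ) ) <= 11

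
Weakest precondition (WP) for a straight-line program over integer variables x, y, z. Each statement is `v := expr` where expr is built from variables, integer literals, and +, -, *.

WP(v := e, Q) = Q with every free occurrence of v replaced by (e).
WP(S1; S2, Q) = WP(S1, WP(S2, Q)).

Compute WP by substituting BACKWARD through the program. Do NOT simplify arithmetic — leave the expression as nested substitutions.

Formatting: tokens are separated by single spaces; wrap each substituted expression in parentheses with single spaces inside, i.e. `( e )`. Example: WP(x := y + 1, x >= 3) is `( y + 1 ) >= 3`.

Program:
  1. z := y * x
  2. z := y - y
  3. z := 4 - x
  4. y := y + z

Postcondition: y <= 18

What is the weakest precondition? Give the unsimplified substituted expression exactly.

Answer: ( y + ( 4 - x ) ) <= 18

Derivation:
post: y <= 18
stmt 4: y := y + z  -- replace 1 occurrence(s) of y with (y + z)
  => ( y + z ) <= 18
stmt 3: z := 4 - x  -- replace 1 occurrence(s) of z with (4 - x)
  => ( y + ( 4 - x ) ) <= 18
stmt 2: z := y - y  -- replace 0 occurrence(s) of z with (y - y)
  => ( y + ( 4 - x ) ) <= 18
stmt 1: z := y * x  -- replace 0 occurrence(s) of z with (y * x)
  => ( y + ( 4 - x ) ) <= 18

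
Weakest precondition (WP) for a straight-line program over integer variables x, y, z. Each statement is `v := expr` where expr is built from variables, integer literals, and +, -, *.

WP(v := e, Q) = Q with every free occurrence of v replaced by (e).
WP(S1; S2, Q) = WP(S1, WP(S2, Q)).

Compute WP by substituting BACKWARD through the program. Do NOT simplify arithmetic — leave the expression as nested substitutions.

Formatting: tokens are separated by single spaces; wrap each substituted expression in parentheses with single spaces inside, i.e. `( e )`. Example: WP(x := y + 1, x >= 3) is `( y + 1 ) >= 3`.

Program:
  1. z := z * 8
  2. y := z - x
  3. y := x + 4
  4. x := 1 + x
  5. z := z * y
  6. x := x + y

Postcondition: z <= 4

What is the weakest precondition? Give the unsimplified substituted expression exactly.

post: z <= 4
stmt 6: x := x + y  -- replace 0 occurrence(s) of x with (x + y)
  => z <= 4
stmt 5: z := z * y  -- replace 1 occurrence(s) of z with (z * y)
  => ( z * y ) <= 4
stmt 4: x := 1 + x  -- replace 0 occurrence(s) of x with (1 + x)
  => ( z * y ) <= 4
stmt 3: y := x + 4  -- replace 1 occurrence(s) of y with (x + 4)
  => ( z * ( x + 4 ) ) <= 4
stmt 2: y := z - x  -- replace 0 occurrence(s) of y with (z - x)
  => ( z * ( x + 4 ) ) <= 4
stmt 1: z := z * 8  -- replace 1 occurrence(s) of z with (z * 8)
  => ( ( z * 8 ) * ( x + 4 ) ) <= 4

Answer: ( ( z * 8 ) * ( x + 4 ) ) <= 4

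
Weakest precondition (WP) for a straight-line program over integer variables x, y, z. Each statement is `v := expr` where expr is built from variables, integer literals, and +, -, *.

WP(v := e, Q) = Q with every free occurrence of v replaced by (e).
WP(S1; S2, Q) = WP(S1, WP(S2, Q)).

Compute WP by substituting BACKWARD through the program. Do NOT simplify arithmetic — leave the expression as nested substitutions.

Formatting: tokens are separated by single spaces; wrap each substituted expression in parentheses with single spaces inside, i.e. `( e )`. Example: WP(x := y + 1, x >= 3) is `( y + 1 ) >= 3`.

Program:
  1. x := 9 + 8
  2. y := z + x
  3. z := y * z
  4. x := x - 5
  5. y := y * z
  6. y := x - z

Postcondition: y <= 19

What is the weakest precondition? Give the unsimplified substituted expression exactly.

Answer: ( ( ( 9 + 8 ) - 5 ) - ( ( z + ( 9 + 8 ) ) * z ) ) <= 19

Derivation:
post: y <= 19
stmt 6: y := x - z  -- replace 1 occurrence(s) of y with (x - z)
  => ( x - z ) <= 19
stmt 5: y := y * z  -- replace 0 occurrence(s) of y with (y * z)
  => ( x - z ) <= 19
stmt 4: x := x - 5  -- replace 1 occurrence(s) of x with (x - 5)
  => ( ( x - 5 ) - z ) <= 19
stmt 3: z := y * z  -- replace 1 occurrence(s) of z with (y * z)
  => ( ( x - 5 ) - ( y * z ) ) <= 19
stmt 2: y := z + x  -- replace 1 occurrence(s) of y with (z + x)
  => ( ( x - 5 ) - ( ( z + x ) * z ) ) <= 19
stmt 1: x := 9 + 8  -- replace 2 occurrence(s) of x with (9 + 8)
  => ( ( ( 9 + 8 ) - 5 ) - ( ( z + ( 9 + 8 ) ) * z ) ) <= 19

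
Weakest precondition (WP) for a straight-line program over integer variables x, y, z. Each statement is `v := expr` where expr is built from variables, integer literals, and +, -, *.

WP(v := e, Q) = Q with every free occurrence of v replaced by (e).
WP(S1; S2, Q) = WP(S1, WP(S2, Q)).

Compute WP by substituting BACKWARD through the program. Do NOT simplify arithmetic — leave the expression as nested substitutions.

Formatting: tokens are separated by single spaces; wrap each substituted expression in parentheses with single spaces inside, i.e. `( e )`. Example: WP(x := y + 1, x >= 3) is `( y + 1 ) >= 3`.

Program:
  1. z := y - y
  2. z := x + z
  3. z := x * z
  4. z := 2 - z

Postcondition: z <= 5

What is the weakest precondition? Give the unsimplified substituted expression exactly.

Answer: ( 2 - ( x * ( x + ( y - y ) ) ) ) <= 5

Derivation:
post: z <= 5
stmt 4: z := 2 - z  -- replace 1 occurrence(s) of z with (2 - z)
  => ( 2 - z ) <= 5
stmt 3: z := x * z  -- replace 1 occurrence(s) of z with (x * z)
  => ( 2 - ( x * z ) ) <= 5
stmt 2: z := x + z  -- replace 1 occurrence(s) of z with (x + z)
  => ( 2 - ( x * ( x + z ) ) ) <= 5
stmt 1: z := y - y  -- replace 1 occurrence(s) of z with (y - y)
  => ( 2 - ( x * ( x + ( y - y ) ) ) ) <= 5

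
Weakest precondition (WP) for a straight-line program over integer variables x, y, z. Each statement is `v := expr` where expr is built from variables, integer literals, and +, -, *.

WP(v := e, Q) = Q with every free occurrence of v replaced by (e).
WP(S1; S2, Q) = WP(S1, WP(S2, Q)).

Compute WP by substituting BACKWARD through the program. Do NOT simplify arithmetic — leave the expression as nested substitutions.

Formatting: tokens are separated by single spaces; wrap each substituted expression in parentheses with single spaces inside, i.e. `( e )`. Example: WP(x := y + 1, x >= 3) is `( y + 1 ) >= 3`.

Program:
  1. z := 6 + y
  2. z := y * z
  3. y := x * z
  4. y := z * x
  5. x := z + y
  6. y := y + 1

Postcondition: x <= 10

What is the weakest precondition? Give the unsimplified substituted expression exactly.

post: x <= 10
stmt 6: y := y + 1  -- replace 0 occurrence(s) of y with (y + 1)
  => x <= 10
stmt 5: x := z + y  -- replace 1 occurrence(s) of x with (z + y)
  => ( z + y ) <= 10
stmt 4: y := z * x  -- replace 1 occurrence(s) of y with (z * x)
  => ( z + ( z * x ) ) <= 10
stmt 3: y := x * z  -- replace 0 occurrence(s) of y with (x * z)
  => ( z + ( z * x ) ) <= 10
stmt 2: z := y * z  -- replace 2 occurrence(s) of z with (y * z)
  => ( ( y * z ) + ( ( y * z ) * x ) ) <= 10
stmt 1: z := 6 + y  -- replace 2 occurrence(s) of z with (6 + y)
  => ( ( y * ( 6 + y ) ) + ( ( y * ( 6 + y ) ) * x ) ) <= 10

Answer: ( ( y * ( 6 + y ) ) + ( ( y * ( 6 + y ) ) * x ) ) <= 10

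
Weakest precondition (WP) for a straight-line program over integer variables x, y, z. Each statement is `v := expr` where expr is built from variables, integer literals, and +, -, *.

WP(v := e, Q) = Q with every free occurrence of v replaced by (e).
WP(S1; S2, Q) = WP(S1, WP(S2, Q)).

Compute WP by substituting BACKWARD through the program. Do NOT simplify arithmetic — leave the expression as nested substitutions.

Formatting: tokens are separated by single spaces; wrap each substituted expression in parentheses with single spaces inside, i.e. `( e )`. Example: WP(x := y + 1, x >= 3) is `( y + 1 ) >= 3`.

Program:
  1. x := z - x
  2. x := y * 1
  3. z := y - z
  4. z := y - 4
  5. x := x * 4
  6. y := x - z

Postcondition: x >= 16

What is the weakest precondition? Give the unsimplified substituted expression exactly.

Answer: ( ( y * 1 ) * 4 ) >= 16

Derivation:
post: x >= 16
stmt 6: y := x - z  -- replace 0 occurrence(s) of y with (x - z)
  => x >= 16
stmt 5: x := x * 4  -- replace 1 occurrence(s) of x with (x * 4)
  => ( x * 4 ) >= 16
stmt 4: z := y - 4  -- replace 0 occurrence(s) of z with (y - 4)
  => ( x * 4 ) >= 16
stmt 3: z := y - z  -- replace 0 occurrence(s) of z with (y - z)
  => ( x * 4 ) >= 16
stmt 2: x := y * 1  -- replace 1 occurrence(s) of x with (y * 1)
  => ( ( y * 1 ) * 4 ) >= 16
stmt 1: x := z - x  -- replace 0 occurrence(s) of x with (z - x)
  => ( ( y * 1 ) * 4 ) >= 16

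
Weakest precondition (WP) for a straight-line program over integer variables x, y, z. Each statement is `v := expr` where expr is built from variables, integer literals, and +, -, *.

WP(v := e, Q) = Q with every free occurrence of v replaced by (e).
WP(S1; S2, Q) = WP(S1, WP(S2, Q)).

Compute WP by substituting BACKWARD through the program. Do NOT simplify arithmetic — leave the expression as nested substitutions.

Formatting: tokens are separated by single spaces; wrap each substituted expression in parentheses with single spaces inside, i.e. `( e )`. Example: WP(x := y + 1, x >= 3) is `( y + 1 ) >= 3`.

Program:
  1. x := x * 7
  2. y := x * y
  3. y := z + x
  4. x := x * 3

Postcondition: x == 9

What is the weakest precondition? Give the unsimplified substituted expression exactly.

Answer: ( ( x * 7 ) * 3 ) == 9

Derivation:
post: x == 9
stmt 4: x := x * 3  -- replace 1 occurrence(s) of x with (x * 3)
  => ( x * 3 ) == 9
stmt 3: y := z + x  -- replace 0 occurrence(s) of y with (z + x)
  => ( x * 3 ) == 9
stmt 2: y := x * y  -- replace 0 occurrence(s) of y with (x * y)
  => ( x * 3 ) == 9
stmt 1: x := x * 7  -- replace 1 occurrence(s) of x with (x * 7)
  => ( ( x * 7 ) * 3 ) == 9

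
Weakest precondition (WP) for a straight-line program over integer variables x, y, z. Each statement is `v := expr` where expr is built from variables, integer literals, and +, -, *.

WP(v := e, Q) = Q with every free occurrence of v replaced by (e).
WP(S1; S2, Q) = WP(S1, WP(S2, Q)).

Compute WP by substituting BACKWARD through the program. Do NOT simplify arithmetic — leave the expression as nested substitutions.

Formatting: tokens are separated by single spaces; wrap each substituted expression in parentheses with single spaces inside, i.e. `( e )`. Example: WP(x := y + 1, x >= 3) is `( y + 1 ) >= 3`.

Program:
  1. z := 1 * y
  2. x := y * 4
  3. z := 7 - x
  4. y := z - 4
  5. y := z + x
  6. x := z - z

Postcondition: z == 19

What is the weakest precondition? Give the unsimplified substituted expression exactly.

Answer: ( 7 - ( y * 4 ) ) == 19

Derivation:
post: z == 19
stmt 6: x := z - z  -- replace 0 occurrence(s) of x with (z - z)
  => z == 19
stmt 5: y := z + x  -- replace 0 occurrence(s) of y with (z + x)
  => z == 19
stmt 4: y := z - 4  -- replace 0 occurrence(s) of y with (z - 4)
  => z == 19
stmt 3: z := 7 - x  -- replace 1 occurrence(s) of z with (7 - x)
  => ( 7 - x ) == 19
stmt 2: x := y * 4  -- replace 1 occurrence(s) of x with (y * 4)
  => ( 7 - ( y * 4 ) ) == 19
stmt 1: z := 1 * y  -- replace 0 occurrence(s) of z with (1 * y)
  => ( 7 - ( y * 4 ) ) == 19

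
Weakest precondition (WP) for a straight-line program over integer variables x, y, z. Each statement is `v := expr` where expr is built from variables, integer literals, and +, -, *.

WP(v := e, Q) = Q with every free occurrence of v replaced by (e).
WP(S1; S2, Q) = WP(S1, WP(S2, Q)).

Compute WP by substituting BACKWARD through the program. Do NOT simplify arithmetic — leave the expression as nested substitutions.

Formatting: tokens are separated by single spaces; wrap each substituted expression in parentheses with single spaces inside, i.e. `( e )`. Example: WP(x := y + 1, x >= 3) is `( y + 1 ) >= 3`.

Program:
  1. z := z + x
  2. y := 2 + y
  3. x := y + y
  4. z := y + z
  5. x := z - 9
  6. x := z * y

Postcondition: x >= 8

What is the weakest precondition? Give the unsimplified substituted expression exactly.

Answer: ( ( ( 2 + y ) + ( z + x ) ) * ( 2 + y ) ) >= 8

Derivation:
post: x >= 8
stmt 6: x := z * y  -- replace 1 occurrence(s) of x with (z * y)
  => ( z * y ) >= 8
stmt 5: x := z - 9  -- replace 0 occurrence(s) of x with (z - 9)
  => ( z * y ) >= 8
stmt 4: z := y + z  -- replace 1 occurrence(s) of z with (y + z)
  => ( ( y + z ) * y ) >= 8
stmt 3: x := y + y  -- replace 0 occurrence(s) of x with (y + y)
  => ( ( y + z ) * y ) >= 8
stmt 2: y := 2 + y  -- replace 2 occurrence(s) of y with (2 + y)
  => ( ( ( 2 + y ) + z ) * ( 2 + y ) ) >= 8
stmt 1: z := z + x  -- replace 1 occurrence(s) of z with (z + x)
  => ( ( ( 2 + y ) + ( z + x ) ) * ( 2 + y ) ) >= 8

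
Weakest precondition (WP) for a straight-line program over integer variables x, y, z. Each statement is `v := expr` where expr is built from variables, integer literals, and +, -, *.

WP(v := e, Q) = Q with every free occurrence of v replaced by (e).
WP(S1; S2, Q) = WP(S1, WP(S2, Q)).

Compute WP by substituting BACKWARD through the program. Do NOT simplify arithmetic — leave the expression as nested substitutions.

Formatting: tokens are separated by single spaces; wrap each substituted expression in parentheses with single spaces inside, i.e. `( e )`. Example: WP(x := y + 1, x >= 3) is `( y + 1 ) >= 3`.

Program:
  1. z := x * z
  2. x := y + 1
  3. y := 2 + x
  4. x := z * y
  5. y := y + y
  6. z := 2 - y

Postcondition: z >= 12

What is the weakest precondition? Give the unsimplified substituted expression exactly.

Answer: ( 2 - ( ( 2 + ( y + 1 ) ) + ( 2 + ( y + 1 ) ) ) ) >= 12

Derivation:
post: z >= 12
stmt 6: z := 2 - y  -- replace 1 occurrence(s) of z with (2 - y)
  => ( 2 - y ) >= 12
stmt 5: y := y + y  -- replace 1 occurrence(s) of y with (y + y)
  => ( 2 - ( y + y ) ) >= 12
stmt 4: x := z * y  -- replace 0 occurrence(s) of x with (z * y)
  => ( 2 - ( y + y ) ) >= 12
stmt 3: y := 2 + x  -- replace 2 occurrence(s) of y with (2 + x)
  => ( 2 - ( ( 2 + x ) + ( 2 + x ) ) ) >= 12
stmt 2: x := y + 1  -- replace 2 occurrence(s) of x with (y + 1)
  => ( 2 - ( ( 2 + ( y + 1 ) ) + ( 2 + ( y + 1 ) ) ) ) >= 12
stmt 1: z := x * z  -- replace 0 occurrence(s) of z with (x * z)
  => ( 2 - ( ( 2 + ( y + 1 ) ) + ( 2 + ( y + 1 ) ) ) ) >= 12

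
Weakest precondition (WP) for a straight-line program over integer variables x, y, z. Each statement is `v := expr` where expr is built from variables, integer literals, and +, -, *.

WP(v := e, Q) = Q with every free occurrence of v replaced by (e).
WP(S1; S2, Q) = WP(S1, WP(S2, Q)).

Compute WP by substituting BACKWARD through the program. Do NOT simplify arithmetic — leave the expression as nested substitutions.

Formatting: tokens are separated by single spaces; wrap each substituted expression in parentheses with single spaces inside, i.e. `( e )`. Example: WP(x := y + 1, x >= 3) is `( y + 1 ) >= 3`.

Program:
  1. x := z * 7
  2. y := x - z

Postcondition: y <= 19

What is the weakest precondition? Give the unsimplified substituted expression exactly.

Answer: ( ( z * 7 ) - z ) <= 19

Derivation:
post: y <= 19
stmt 2: y := x - z  -- replace 1 occurrence(s) of y with (x - z)
  => ( x - z ) <= 19
stmt 1: x := z * 7  -- replace 1 occurrence(s) of x with (z * 7)
  => ( ( z * 7 ) - z ) <= 19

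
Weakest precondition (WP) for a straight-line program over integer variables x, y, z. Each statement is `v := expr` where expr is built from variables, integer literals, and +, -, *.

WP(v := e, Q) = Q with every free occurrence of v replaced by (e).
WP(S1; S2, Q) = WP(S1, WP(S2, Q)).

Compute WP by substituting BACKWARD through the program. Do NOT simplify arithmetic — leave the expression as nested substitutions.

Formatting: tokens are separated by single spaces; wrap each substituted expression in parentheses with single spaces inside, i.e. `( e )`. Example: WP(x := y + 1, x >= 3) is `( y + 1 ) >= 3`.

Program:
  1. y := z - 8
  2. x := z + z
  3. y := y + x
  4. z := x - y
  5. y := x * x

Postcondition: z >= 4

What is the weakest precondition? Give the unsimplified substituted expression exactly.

post: z >= 4
stmt 5: y := x * x  -- replace 0 occurrence(s) of y with (x * x)
  => z >= 4
stmt 4: z := x - y  -- replace 1 occurrence(s) of z with (x - y)
  => ( x - y ) >= 4
stmt 3: y := y + x  -- replace 1 occurrence(s) of y with (y + x)
  => ( x - ( y + x ) ) >= 4
stmt 2: x := z + z  -- replace 2 occurrence(s) of x with (z + z)
  => ( ( z + z ) - ( y + ( z + z ) ) ) >= 4
stmt 1: y := z - 8  -- replace 1 occurrence(s) of y with (z - 8)
  => ( ( z + z ) - ( ( z - 8 ) + ( z + z ) ) ) >= 4

Answer: ( ( z + z ) - ( ( z - 8 ) + ( z + z ) ) ) >= 4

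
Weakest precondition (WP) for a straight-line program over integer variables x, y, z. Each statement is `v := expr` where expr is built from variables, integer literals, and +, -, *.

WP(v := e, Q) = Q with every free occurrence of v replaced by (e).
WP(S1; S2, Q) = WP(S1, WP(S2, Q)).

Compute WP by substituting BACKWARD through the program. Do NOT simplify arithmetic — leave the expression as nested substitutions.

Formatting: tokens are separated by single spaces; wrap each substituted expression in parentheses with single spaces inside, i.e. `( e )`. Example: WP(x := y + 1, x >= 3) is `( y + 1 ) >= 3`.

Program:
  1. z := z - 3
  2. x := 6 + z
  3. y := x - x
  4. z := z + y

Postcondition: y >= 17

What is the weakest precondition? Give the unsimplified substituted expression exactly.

post: y >= 17
stmt 4: z := z + y  -- replace 0 occurrence(s) of z with (z + y)
  => y >= 17
stmt 3: y := x - x  -- replace 1 occurrence(s) of y with (x - x)
  => ( x - x ) >= 17
stmt 2: x := 6 + z  -- replace 2 occurrence(s) of x with (6 + z)
  => ( ( 6 + z ) - ( 6 + z ) ) >= 17
stmt 1: z := z - 3  -- replace 2 occurrence(s) of z with (z - 3)
  => ( ( 6 + ( z - 3 ) ) - ( 6 + ( z - 3 ) ) ) >= 17

Answer: ( ( 6 + ( z - 3 ) ) - ( 6 + ( z - 3 ) ) ) >= 17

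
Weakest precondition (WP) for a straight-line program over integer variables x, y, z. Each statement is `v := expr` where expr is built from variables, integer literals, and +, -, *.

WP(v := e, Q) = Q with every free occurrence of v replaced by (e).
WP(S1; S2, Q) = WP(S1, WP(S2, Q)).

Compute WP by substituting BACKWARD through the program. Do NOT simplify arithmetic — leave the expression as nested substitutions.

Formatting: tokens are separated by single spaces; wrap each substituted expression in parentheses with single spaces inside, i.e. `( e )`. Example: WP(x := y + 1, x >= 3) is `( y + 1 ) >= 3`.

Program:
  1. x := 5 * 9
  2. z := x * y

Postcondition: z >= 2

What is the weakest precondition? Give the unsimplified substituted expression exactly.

post: z >= 2
stmt 2: z := x * y  -- replace 1 occurrence(s) of z with (x * y)
  => ( x * y ) >= 2
stmt 1: x := 5 * 9  -- replace 1 occurrence(s) of x with (5 * 9)
  => ( ( 5 * 9 ) * y ) >= 2

Answer: ( ( 5 * 9 ) * y ) >= 2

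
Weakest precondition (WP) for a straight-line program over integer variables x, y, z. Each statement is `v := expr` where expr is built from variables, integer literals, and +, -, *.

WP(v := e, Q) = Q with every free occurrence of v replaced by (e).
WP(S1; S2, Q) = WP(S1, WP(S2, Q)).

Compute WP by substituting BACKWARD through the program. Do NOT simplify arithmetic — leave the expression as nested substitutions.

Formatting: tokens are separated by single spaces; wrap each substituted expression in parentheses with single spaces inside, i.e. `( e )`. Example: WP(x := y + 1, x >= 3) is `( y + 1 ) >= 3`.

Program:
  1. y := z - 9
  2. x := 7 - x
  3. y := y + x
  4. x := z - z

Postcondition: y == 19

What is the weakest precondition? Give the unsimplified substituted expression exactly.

post: y == 19
stmt 4: x := z - z  -- replace 0 occurrence(s) of x with (z - z)
  => y == 19
stmt 3: y := y + x  -- replace 1 occurrence(s) of y with (y + x)
  => ( y + x ) == 19
stmt 2: x := 7 - x  -- replace 1 occurrence(s) of x with (7 - x)
  => ( y + ( 7 - x ) ) == 19
stmt 1: y := z - 9  -- replace 1 occurrence(s) of y with (z - 9)
  => ( ( z - 9 ) + ( 7 - x ) ) == 19

Answer: ( ( z - 9 ) + ( 7 - x ) ) == 19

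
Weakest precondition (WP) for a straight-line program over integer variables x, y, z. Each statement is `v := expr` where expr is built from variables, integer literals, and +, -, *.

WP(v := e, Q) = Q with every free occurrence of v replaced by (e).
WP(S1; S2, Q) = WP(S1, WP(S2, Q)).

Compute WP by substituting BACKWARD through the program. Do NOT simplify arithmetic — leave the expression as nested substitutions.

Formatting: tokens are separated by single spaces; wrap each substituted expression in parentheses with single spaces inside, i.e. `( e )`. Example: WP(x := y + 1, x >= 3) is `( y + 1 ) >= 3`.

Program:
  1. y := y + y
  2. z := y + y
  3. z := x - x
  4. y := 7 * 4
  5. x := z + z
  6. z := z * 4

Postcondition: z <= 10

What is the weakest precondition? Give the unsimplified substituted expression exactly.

Answer: ( ( x - x ) * 4 ) <= 10

Derivation:
post: z <= 10
stmt 6: z := z * 4  -- replace 1 occurrence(s) of z with (z * 4)
  => ( z * 4 ) <= 10
stmt 5: x := z + z  -- replace 0 occurrence(s) of x with (z + z)
  => ( z * 4 ) <= 10
stmt 4: y := 7 * 4  -- replace 0 occurrence(s) of y with (7 * 4)
  => ( z * 4 ) <= 10
stmt 3: z := x - x  -- replace 1 occurrence(s) of z with (x - x)
  => ( ( x - x ) * 4 ) <= 10
stmt 2: z := y + y  -- replace 0 occurrence(s) of z with (y + y)
  => ( ( x - x ) * 4 ) <= 10
stmt 1: y := y + y  -- replace 0 occurrence(s) of y with (y + y)
  => ( ( x - x ) * 4 ) <= 10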